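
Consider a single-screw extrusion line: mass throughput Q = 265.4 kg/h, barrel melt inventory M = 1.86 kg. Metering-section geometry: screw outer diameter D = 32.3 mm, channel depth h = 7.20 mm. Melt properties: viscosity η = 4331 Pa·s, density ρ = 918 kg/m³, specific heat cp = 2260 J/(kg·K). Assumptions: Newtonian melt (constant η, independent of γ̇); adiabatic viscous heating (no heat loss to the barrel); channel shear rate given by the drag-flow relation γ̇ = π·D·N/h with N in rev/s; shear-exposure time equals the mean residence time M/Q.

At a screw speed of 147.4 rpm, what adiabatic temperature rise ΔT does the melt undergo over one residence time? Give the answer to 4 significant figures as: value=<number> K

value=63.14 K

Convert throughput: Q = 265.4 kg/h = 265.4/3600 = 0.0737222 kg/s
t_res = M / Q_s = 1.86 ÷ 0.0737222 = 25.2298 s
Geometry in metres: D = 32.3 mm → 0.0323 m, h = 7.20 mm → 0.0072 m; screw speed N = 147.4 rpm = 2.45667 rev/s
γ̇ = π·D·N / h = π · 0.0323 · 2.45667 / 0.0072 = 34.6231 s⁻¹
ΔT = η·γ̇²·t_res/(ρ·cp) = [4331 × 34.6231² × 25.2298] / [918 × 2260] = 63.137 K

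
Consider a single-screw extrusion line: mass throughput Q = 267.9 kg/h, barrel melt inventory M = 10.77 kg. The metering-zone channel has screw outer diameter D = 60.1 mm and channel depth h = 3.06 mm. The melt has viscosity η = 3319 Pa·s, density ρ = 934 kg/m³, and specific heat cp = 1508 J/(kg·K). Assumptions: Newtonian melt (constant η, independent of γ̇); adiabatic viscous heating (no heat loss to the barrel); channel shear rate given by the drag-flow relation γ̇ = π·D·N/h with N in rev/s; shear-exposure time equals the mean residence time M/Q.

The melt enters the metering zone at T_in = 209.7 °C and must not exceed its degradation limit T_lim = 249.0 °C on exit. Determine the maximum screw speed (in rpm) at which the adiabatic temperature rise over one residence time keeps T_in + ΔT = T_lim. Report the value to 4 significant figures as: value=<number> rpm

Convert throughput: Q = 267.9 kg/h = 267.9/3600 = 0.0744167 kg/s
Mean residence time: t_res = M/Q_s = 10.77 kg / 0.0744167 kg/s = 144.726 s
Geometry in SI: D = 60.1 mm → 0.0601 m, h = 3.06 mm → 0.00306 m
ΔT_a = T_lim − T_in = 249.0 − 209.7 = 39.3 K
Invert ΔT = ηγ̇²t_res/(ρcp) for γ̇: γ̇_max² = ΔT_a ρ cp / (η t_res) = 39.3·934·1508 / (3319·144.726) = 115.236 s⁻²
γ̇_max = sqrt(115.236) = 10.7348 s⁻¹
N_max = γ̇_max·h / (π·D) = 10.7348 · 0.00306 / (π · 0.0601) = 0.173977 rev/s = 10.4386 rpm

value=10.44 rpm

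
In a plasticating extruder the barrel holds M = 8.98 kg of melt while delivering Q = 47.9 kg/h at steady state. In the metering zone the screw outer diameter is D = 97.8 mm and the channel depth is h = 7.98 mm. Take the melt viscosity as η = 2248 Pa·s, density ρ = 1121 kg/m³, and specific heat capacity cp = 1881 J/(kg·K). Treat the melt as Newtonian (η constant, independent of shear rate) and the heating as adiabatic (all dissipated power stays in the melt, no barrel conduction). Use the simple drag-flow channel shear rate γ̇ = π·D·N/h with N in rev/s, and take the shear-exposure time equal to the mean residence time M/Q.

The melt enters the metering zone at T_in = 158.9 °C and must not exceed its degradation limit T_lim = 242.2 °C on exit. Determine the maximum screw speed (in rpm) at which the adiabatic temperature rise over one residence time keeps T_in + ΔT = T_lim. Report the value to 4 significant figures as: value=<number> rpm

Convert throughput: Q = 47.9 kg/h = 47.9/3600 = 0.0133056 kg/s
t_res = M / Q_s = 8.98 ÷ 0.0133056 = 674.906 s
Convert to metres: D = 0.0978 m, h = 0.00798 m
ΔT_a = T_lim − T_in = 242.2 − 158.9 = 83.3 K
γ̇_max² = ΔT_a·ρ·cp/(η·t_res) = 83.3·1121·1881/(2248·674.906) = 115.771 s⁻²
γ̇_max = √115.771 = 10.7597 s⁻¹
N_max = γ̇_max h / (πD) = 10.7597·0.00798/(π·0.0978) = 0.279456 rev/s → ×60 = 16.7674 rpm

value=16.77 rpm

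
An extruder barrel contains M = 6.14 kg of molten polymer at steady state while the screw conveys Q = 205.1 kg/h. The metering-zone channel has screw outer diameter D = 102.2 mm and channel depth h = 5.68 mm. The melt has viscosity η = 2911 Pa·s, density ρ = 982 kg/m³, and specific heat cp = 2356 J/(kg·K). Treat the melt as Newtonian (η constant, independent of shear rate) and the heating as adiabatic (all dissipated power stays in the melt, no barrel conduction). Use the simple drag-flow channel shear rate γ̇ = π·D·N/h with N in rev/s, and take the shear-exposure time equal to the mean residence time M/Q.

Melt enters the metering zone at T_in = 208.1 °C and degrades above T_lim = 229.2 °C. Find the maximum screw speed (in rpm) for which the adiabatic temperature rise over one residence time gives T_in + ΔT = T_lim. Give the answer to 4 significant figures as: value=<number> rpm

Throughput in SI: Q_s = 205.1 kg/h ÷ 3600 s/h = 0.0569722 kg/s
t_res = M / Q_s = 6.14 / 0.0569722 = 107.772 s
D = 102.2 mm = 0.1022 m;  h = 5.68 mm = 0.00568 m
ΔT_a = T_lim − T_in = 229.2 − 208.1 = 21.1 K
Invert ΔT = ηγ̇²t_res/(ρcp) for γ̇: γ̇_max² = ΔT_a ρ cp / (η t_res) = 21.1·982·2356 / (2911·107.772) = 155.604 s⁻²
γ̇_max = √155.604 = 12.4741 s⁻¹
N_max = γ̇_max·h / (π·D) = 12.4741 · 0.00568 / (π · 0.1022) = 0.220678 rev/s = 13.2407 rpm

value=13.24 rpm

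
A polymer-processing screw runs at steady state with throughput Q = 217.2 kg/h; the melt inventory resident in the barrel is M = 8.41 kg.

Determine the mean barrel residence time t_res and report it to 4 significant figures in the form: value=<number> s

Convert throughput: Q = 217.2 kg/h = 217.2/3600 = 0.0603333 kg/s
t_res = M / Q_s = 8.41 / 0.0603333 = 139.392 s

value=139.4 s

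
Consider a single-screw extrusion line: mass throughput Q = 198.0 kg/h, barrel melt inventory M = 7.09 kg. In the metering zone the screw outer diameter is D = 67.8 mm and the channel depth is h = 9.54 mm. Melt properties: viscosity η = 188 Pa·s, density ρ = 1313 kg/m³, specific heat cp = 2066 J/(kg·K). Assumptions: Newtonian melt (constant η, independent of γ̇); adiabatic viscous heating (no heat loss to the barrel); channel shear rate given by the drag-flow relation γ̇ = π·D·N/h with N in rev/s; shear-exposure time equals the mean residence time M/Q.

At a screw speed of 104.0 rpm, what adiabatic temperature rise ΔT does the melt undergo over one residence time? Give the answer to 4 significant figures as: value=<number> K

Throughput in SI: Q_s = 198.0 kg/h ÷ 3600 s/h = 0.055 kg/s
Mean residence time: t_res = M/Q_s = 7.09 kg / 0.055 kg/s = 128.909 s
D = 67.8 mm = 0.0678 m;  h = 9.54 mm = 0.00954 m;  N = 104.0 rpm / 60 = 1.73333 rev/s
γ̇ = π D N / h = (π)(0.0678)(1.73333) / 0.00954 = 38.7002 s⁻¹
ΔT = η·γ̇²·t_res/(ρ·cp) = [188 × 38.7002² × 128.909] / [1313 × 2066] = 13.3805 K

value=13.38 K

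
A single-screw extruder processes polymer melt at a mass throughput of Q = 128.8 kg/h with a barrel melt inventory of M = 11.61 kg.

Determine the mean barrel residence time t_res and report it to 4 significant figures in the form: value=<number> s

Q_s = Q / 3600 = 128.8 / 3600 = 0.0357778 kg/s
t_res = M / Q_s = 11.61 / 0.0357778 = 324.503 s

value=324.5 s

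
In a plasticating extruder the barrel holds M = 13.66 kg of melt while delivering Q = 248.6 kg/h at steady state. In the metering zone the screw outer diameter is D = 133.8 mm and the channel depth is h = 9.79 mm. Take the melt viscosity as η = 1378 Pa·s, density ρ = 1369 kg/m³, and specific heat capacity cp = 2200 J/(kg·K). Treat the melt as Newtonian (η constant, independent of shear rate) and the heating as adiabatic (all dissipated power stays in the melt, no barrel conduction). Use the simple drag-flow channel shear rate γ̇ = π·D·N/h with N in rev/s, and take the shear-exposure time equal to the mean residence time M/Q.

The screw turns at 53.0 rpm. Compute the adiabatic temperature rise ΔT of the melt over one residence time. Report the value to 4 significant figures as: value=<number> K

Convert throughput: Q = 248.6 kg/h = 248.6/3600 = 0.0690556 kg/s
t_res = M / Q_s = 13.66 / 0.0690556 = 197.812 s
D = 133.8 mm = 0.1338 m;  h = 9.79 mm = 0.00979 m;  N = 53.0 rpm / 60 = 0.883333 rev/s
γ̇ = π·D·N / h = π · 0.1338 · 0.883333 / 0.00979 = 37.9269 s⁻¹
Adiabatic rise: ΔT = η γ̇² t_res / (ρ cp) = 1378·(37.9269)²·197.812 / (1369·2200) = 130.188 K

value=130.2 K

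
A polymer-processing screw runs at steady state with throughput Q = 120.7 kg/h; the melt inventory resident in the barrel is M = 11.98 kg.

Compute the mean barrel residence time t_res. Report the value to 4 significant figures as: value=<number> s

Convert throughput: Q = 120.7 kg/h = 120.7/3600 = 0.0335278 kg/s
t_res = M / Q_s = 11.98 ÷ 0.0335278 = 357.316 s

value=357.3 s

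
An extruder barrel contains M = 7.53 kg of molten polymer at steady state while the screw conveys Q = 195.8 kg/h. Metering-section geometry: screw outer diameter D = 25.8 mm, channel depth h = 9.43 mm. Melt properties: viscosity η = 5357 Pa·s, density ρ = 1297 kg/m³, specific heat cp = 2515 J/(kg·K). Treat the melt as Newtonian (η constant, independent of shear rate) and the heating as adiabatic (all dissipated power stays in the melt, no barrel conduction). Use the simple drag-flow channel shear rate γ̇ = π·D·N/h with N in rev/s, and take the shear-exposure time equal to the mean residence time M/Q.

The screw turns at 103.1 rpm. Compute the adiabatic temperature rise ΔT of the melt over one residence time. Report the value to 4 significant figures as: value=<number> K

value=49.60 K

Convert throughput: Q = 195.8 kg/h = 195.8/3600 = 0.0543889 kg/s
Mean residence time: t_res = M/Q_s = 7.53 kg / 0.0543889 kg/s = 138.447 s
Convert to SI: D = 0.0258 m, h = 0.00943 m, N = 103.1/60 = 1.71833 rev/s
Shear rate: γ̇ = πDN/h = π·0.0258·1.71833/0.00943 = 14.7695 s⁻¹
Adiabatic rise: ΔT = η γ̇² t_res / (ρ cp) = 5357·(14.7695)²·138.447 / (1297·2515) = 49.5974 K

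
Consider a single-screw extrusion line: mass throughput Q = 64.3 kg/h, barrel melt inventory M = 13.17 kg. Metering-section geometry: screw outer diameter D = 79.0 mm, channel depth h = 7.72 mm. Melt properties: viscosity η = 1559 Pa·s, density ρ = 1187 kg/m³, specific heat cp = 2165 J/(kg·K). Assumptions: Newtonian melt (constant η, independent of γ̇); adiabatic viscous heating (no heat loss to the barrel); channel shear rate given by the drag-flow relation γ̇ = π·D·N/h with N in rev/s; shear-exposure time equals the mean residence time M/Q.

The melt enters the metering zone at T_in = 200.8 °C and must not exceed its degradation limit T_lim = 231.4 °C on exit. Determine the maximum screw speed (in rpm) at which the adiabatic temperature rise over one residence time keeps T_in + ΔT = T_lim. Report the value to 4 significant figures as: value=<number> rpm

value=15.44 rpm

Throughput in SI: Q_s = 64.3 kg/h ÷ 3600 s/h = 0.0178611 kg/s
t_res = M / Q_s = 13.17 ÷ 0.0178611 = 737.356 s
Convert to metres: D = 0.079 m, h = 0.00772 m
ΔT_a = T_lim − T_in = 231.4 − 200.8 = 30.6 K
γ̇_max² = ΔT_a·ρ·cp / (η·t_res) = [30.6 × 1187 × 2165] / [1559 × 737.356] = 68.408 s⁻²
γ̇_max = √68.408 = 8.27091 s⁻¹
N_max = γ̇_max h / (πD) = 8.27091·0.00772/(π·0.079) = 0.257273 rev/s → ×60 = 15.4364 rpm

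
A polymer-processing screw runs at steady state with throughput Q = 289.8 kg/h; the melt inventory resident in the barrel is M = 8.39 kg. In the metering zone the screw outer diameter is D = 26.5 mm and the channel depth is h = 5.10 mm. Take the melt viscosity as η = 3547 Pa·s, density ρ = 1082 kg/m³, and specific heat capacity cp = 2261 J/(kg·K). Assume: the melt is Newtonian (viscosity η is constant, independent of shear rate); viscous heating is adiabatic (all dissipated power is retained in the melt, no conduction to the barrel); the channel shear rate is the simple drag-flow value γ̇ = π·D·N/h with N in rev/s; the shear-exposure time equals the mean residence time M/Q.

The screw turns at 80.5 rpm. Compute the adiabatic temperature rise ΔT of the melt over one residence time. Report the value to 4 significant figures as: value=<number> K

Convert throughput: Q = 289.8 kg/h = 289.8/3600 = 0.0805 kg/s
t_res = M / Q_s = 8.39 / 0.0805 = 104.224 s
D = 26.5 mm = 0.0265 m;  h = 5.10 mm = 0.0051 m;  N = 80.5 rpm / 60 = 1.34167 rev/s
Shear rate: γ̇ = πDN/h = π·0.0265·1.34167/0.0051 = 21.9013 s⁻¹
ΔT = η·γ̇²·t_res/(ρ·cp) = [3547 × 21.9013² × 104.224] / [1082 × 2261] = 72.4836 K

value=72.48 K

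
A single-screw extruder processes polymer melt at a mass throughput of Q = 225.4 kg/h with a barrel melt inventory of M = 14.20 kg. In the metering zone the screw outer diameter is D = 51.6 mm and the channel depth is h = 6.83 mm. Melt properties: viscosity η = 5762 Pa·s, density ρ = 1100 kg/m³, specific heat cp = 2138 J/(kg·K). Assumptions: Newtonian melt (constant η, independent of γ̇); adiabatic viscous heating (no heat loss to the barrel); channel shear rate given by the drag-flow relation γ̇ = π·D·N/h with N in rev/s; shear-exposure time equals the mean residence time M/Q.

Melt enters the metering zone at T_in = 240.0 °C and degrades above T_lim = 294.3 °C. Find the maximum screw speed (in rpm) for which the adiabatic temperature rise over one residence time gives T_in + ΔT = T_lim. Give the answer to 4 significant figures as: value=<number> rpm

value=24.99 rpm

Q_s = Q / 3600 = 225.4 / 3600 = 0.0626111 kg/s
t_res = M / Q_s = 14.20 / 0.0626111 = 226.797 s
D = 51.6 mm = 0.0516 m;  h = 6.83 mm = 0.00683 m
ΔT_a = T_lim − T_in = 294.3 °C − 240.0 °C = 54.3 K
γ̇_max² = ΔT_a·ρ·cp / (η·t_res) = [54.3 × 1100 × 2138] / [5762 × 226.797] = 97.7215 s⁻²
Take the square root: γ̇_max = √(97.7215) = 9.88542 s⁻¹
Solve γ̇ = πDN/h for N: N_max = γ̇_max·h/(π·D) = 9.88542 × 0.00683 / (π × 0.0516) = 0.416501 rev/s = 24.9901 rpm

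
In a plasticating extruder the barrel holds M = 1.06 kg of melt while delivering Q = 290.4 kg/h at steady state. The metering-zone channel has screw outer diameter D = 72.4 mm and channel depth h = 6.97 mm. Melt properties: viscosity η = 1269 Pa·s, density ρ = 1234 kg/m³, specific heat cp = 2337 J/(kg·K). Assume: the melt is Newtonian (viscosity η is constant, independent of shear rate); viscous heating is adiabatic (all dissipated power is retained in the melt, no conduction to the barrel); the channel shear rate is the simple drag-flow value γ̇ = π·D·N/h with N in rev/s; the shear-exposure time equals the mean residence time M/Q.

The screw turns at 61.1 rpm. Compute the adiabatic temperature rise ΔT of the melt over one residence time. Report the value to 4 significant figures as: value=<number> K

Convert throughput: Q = 290.4 kg/h = 290.4/3600 = 0.0806667 kg/s
t_res = M / Q_s = 1.06 / 0.0806667 = 13.1405 s
Convert to SI: D = 0.0724 m, h = 0.00697 m, N = 61.1/60 = 1.01833 rev/s
γ̇ = π·D·N / h = π · 0.0724 · 1.01833 / 0.00697 = 33.2312 s⁻¹
ΔT = η·γ̇²·t_res/(ρ·cp) = [1269 × 33.2312² × 13.1405] / [1234 × 2337] = 6.38544 K

value=6.385 K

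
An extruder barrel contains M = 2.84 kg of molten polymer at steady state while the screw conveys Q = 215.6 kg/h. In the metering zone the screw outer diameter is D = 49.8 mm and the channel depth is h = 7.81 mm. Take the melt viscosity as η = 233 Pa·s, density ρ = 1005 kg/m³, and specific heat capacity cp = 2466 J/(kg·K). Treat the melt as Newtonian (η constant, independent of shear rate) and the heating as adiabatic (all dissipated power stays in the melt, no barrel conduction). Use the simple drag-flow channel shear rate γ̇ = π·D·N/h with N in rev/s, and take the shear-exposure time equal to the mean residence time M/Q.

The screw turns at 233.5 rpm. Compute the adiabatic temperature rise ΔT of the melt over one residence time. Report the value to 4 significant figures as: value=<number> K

Convert throughput: Q = 215.6 kg/h = 215.6/3600 = 0.0598889 kg/s
t_res = M / Q_s = 2.84 / 0.0598889 = 47.4212 s
Convert to SI: D = 0.0498 m, h = 0.00781 m, N = 233.5/60 = 3.89167 rev/s
γ̇ = π·D·N / h = π · 0.0498 · 3.89167 / 0.00781 = 77.9586 s⁻¹
ΔT = η·γ̇²·t_res/(ρ·cp) = [233 × 77.9586² × 47.4212] / [1005 × 2466] = 27.0955 K

value=27.10 K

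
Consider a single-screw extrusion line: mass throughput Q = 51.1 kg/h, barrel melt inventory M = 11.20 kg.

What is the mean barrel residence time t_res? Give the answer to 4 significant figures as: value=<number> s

value=789.0 s

Throughput in SI: Q_s = 51.1 kg/h ÷ 3600 s/h = 0.0141944 kg/s
Mean residence time: t_res = M/Q_s = 11.20 kg / 0.0141944 kg/s = 789.041 s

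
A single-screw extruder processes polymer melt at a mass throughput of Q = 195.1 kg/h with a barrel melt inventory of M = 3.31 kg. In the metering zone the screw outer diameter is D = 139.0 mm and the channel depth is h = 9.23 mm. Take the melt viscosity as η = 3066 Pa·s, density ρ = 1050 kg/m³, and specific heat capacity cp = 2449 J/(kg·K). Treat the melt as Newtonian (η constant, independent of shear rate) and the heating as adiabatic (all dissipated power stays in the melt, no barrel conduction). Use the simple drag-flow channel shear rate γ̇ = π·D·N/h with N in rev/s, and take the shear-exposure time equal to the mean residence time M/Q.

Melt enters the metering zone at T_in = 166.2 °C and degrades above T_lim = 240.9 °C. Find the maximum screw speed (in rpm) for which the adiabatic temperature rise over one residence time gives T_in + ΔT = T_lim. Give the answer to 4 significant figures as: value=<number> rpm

value=40.62 rpm

Convert throughput: Q = 195.1 kg/h = 195.1/3600 = 0.0541944 kg/s
Mean residence time: t_res = M/Q_s = 3.31 kg / 0.0541944 kg/s = 61.0764 s
Convert to metres: D = 0.139 m, h = 0.00923 m
ΔT_a = T_lim − T_in = 240.9 − 166.2 = 74.7 K
γ̇_max² = ΔT_a·ρ·cp/(η·t_res) = 74.7·1050·2449/(3066·61.0764) = 1025.78 s⁻²
γ̇_max = √1025.78 = 32.0278 s⁻¹
Solve γ̇ = πDN/h for N: N_max = γ̇_max·h/(π·D) = 32.0278 × 0.00923 / (π × 0.139) = 0.676961 rev/s = 40.6177 rpm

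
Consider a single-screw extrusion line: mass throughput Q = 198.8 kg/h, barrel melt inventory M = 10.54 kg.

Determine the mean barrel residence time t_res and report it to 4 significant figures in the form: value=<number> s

value=190.9 s

Convert throughput: Q = 198.8 kg/h = 198.8/3600 = 0.0552222 kg/s
Mean residence time: t_res = M/Q_s = 10.54 kg / 0.0552222 kg/s = 190.865 s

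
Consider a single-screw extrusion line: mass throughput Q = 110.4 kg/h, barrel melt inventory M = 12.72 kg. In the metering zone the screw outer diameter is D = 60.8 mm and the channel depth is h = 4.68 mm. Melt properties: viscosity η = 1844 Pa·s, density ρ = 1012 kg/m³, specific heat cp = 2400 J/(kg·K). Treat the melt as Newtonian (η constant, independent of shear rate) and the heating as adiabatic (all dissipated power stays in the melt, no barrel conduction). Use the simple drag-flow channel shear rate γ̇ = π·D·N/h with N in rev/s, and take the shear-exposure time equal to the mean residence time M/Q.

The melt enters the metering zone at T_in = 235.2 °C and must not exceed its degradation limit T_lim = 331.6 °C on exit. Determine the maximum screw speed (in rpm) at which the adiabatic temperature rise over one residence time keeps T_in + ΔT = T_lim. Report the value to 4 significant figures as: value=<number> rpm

value=25.72 rpm

Throughput in SI: Q_s = 110.4 kg/h ÷ 3600 s/h = 0.0306667 kg/s
Mean residence time: t_res = M/Q_s = 12.72 kg / 0.0306667 kg/s = 414.783 s
Convert to metres: D = 0.0608 m, h = 0.00468 m
Allowable rise: ΔT_a = T_lim − T_in = 331.6 − 235.2 = 96.4 K
Invert ΔT = ηγ̇²t_res/(ρcp) for γ̇: γ̇_max² = ΔT_a ρ cp / (η t_res) = 96.4·1012·2400 / (1844·414.783) = 306.117 s⁻²
Take the square root: γ̇_max = √(306.117) = 17.4962 s⁻¹
Solve γ̇ = πDN/h for N: N_max = γ̇_max·h/(π·D) = 17.4962 × 0.00468 / (π × 0.0608) = 0.428683 rev/s = 25.721 rpm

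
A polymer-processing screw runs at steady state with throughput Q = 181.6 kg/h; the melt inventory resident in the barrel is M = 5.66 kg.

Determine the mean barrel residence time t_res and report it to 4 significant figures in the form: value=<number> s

Convert throughput: Q = 181.6 kg/h = 181.6/3600 = 0.0504444 kg/s
t_res = M / Q_s = 5.66 / 0.0504444 = 112.203 s

value=112.2 s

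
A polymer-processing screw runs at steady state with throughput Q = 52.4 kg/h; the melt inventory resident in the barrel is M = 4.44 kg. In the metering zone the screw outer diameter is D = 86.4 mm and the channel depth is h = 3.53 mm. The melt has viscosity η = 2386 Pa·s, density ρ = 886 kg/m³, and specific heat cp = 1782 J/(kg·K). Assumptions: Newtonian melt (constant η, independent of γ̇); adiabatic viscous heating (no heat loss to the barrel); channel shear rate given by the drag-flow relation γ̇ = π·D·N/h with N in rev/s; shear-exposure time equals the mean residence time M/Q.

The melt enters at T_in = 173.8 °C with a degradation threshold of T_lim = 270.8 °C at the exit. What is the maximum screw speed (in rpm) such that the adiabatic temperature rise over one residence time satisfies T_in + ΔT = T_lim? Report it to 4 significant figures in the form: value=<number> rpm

value=11.32 rpm

Throughput in SI: Q_s = 52.4 kg/h ÷ 3600 s/h = 0.0145556 kg/s
t_res = M / Q_s = 4.44 / 0.0145556 = 305.038 s
D = 86.4 mm = 0.0864 m;  h = 3.53 mm = 0.00353 m
Allowable rise: ΔT_a = T_lim − T_in = 270.8 − 173.8 = 97 K
Invert ΔT = ηγ̇²t_res/(ρcp) for γ̇: γ̇_max² = ΔT_a ρ cp / (η t_res) = 97·886·1782 / (2386·305.038) = 210.421 s⁻²
Take the square root: γ̇_max = √(210.421) = 14.5059 s⁻¹
N_max = γ̇_max·h / (π·D) = 14.5059 · 0.00353 / (π · 0.0864) = 0.188649 rev/s = 11.319 rpm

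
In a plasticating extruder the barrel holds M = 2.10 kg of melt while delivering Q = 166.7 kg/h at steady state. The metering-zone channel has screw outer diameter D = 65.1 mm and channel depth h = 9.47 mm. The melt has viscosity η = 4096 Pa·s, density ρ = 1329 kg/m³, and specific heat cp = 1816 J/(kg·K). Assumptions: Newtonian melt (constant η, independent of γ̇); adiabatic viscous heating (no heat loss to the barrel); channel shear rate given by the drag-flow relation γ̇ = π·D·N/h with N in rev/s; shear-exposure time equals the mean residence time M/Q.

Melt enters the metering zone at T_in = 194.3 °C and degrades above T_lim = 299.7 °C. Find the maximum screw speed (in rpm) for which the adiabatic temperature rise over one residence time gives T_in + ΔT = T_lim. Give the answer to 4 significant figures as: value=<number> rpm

Convert throughput: Q = 166.7 kg/h = 166.7/3600 = 0.0463056 kg/s
Mean residence time: t_res = M/Q_s = 2.10 kg / 0.0463056 kg/s = 45.3509 s
Geometry in SI: D = 65.1 mm → 0.0651 m, h = 9.47 mm → 0.00947 m
ΔT_a = T_lim − T_in = 299.7 − 194.3 = 105.4 K
γ̇_max² = ΔT_a·ρ·cp / (η·t_res) = [105.4 × 1329 × 1816] / [4096 × 45.3509] = 1369.42 s⁻²
γ̇_max = √1369.42 = 37.0056 s⁻¹
N_max = γ̇_max h / (πD) = 37.0056·0.00947/(π·0.0651) = 1.71351 rev/s → ×60 = 102.811 rpm

value=102.8 rpm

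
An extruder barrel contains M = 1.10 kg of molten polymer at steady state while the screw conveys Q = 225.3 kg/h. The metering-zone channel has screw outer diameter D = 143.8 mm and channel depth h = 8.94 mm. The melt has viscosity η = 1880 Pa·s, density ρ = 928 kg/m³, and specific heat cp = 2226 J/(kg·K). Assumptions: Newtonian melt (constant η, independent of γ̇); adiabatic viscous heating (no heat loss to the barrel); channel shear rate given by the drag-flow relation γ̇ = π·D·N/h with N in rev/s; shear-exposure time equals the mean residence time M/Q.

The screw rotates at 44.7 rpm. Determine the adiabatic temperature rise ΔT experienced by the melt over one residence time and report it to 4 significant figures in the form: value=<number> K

Throughput in SI: Q_s = 225.3 kg/h ÷ 3600 s/h = 0.0625833 kg/s
Mean residence time: t_res = M/Q_s = 1.10 kg / 0.0625833 kg/s = 17.5766 s
Geometry in metres: D = 143.8 mm → 0.1438 m, h = 8.94 mm → 0.00894 m; screw speed N = 44.7 rpm = 0.745 rev/s
γ̇ = π·D·N / h = π · 0.1438 · 0.745 / 0.00894 = 37.6468 s⁻¹
ΔT = η·γ̇²·t_res / (ρ·cp) = 1880 · (37.6468)² · 17.5766 / (928 · 2226) = 22.6712 K

value=22.67 K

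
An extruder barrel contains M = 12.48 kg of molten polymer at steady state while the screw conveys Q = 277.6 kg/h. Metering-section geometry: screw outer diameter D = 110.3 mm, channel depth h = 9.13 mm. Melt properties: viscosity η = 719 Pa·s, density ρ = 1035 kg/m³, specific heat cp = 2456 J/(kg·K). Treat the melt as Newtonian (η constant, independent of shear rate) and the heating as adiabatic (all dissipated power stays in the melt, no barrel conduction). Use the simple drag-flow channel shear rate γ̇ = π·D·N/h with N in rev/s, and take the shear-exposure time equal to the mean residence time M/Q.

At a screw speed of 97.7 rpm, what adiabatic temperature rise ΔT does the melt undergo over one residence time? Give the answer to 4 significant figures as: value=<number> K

value=174.8 K

Convert throughput: Q = 277.6 kg/h = 277.6/3600 = 0.0771111 kg/s
t_res = M / Q_s = 12.48 / 0.0771111 = 161.844 s
D = 110.3 mm = 0.1103 m;  h = 9.13 mm = 0.00913 m;  N = 97.7 rpm / 60 = 1.62833 rev/s
γ̇ = π·D·N / h = π · 0.1103 · 1.62833 / 0.00913 = 61.8013 s⁻¹
ΔT = η·γ̇²·t_res / (ρ·cp) = 719 · (61.8013)² · 161.844 / (1035 · 2456) = 174.845 K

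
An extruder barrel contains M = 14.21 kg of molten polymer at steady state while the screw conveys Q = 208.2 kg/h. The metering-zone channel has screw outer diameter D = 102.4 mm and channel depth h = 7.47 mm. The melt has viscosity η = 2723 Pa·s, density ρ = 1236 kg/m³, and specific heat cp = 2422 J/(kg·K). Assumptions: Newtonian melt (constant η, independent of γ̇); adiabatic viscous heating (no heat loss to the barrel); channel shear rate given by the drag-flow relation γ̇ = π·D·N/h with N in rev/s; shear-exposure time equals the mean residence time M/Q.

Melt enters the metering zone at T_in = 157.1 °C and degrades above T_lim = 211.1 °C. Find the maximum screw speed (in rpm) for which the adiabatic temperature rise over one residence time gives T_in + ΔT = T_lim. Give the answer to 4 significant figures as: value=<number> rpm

value=21.66 rpm

Throughput in SI: Q_s = 208.2 kg/h ÷ 3600 s/h = 0.0578333 kg/s
t_res = M / Q_s = 14.21 / 0.0578333 = 245.706 s
D = 102.4 mm = 0.1024 m;  h = 7.47 mm = 0.00747 m
Allowable rise: ΔT_a = T_lim − T_in = 211.1 − 157.1 = 54 K
γ̇_max² = ΔT_a·ρ·cp/(η·t_res) = 54·1236·2422/(2723·245.706) = 241.614 s⁻²
γ̇_max = sqrt(241.614) = 15.544 s⁻¹
Solve γ̇ = πDN/h for N: N_max = γ̇_max·h/(π·D) = 15.544 × 0.00747 / (π × 0.1024) = 0.360938 rev/s = 21.6563 rpm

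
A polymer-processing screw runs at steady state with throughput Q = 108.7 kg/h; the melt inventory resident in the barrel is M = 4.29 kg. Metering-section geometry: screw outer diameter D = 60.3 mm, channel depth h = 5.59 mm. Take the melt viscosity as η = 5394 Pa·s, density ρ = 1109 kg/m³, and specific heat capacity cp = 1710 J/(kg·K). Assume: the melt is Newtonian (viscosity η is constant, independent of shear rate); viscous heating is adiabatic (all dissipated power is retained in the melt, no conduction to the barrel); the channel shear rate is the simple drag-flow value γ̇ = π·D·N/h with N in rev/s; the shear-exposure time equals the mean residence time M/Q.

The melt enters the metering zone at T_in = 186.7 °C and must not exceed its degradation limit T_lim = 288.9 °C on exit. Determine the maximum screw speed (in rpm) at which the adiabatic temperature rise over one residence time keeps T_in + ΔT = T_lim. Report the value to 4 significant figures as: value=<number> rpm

Q_s = Q / 3600 = 108.7 / 3600 = 0.0301944 kg/s
t_res = M / Q_s = 4.29 / 0.0301944 = 142.079 s
D = 60.3 mm = 0.0603 m;  h = 5.59 mm = 0.00559 m
ΔT_a = T_lim − T_in = 288.9 − 186.7 = 102.2 K
γ̇_max² = ΔT_a·ρ·cp / (η·t_res) = [102.2 × 1109 × 1710] / [5394 × 142.079] = 252.893 s⁻²
γ̇_max = sqrt(252.893) = 15.9026 s⁻¹
N_max = γ̇_max h / (πD) = 15.9026·0.00559/(π·0.0603) = 0.46926 rev/s → ×60 = 28.1556 rpm

value=28.16 rpm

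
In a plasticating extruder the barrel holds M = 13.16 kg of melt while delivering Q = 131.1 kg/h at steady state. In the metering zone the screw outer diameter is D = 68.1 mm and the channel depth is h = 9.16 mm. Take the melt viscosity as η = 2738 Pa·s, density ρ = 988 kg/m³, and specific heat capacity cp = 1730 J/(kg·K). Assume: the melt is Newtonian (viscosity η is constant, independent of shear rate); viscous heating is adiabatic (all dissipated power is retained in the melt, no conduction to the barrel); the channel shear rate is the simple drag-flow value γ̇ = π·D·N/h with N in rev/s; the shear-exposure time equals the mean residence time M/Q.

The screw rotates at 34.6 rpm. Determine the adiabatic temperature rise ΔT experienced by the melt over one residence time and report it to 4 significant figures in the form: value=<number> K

Q_s = Q / 3600 = 131.1 / 3600 = 0.0364167 kg/s
t_res = M / Q_s = 13.16 / 0.0364167 = 361.373 s
Geometry in metres: D = 68.1 mm → 0.0681 m, h = 9.16 mm → 0.00916 m; screw speed N = 34.6 rpm = 0.576667 rev/s
γ̇ = π·D·N / h = π · 0.0681 · 0.576667 / 0.00916 = 13.4687 s⁻¹
ΔT = η·γ̇²·t_res/(ρ·cp) = [2738 × 13.4687² × 361.373] / [988 × 1730] = 105.012 K

value=105.0 K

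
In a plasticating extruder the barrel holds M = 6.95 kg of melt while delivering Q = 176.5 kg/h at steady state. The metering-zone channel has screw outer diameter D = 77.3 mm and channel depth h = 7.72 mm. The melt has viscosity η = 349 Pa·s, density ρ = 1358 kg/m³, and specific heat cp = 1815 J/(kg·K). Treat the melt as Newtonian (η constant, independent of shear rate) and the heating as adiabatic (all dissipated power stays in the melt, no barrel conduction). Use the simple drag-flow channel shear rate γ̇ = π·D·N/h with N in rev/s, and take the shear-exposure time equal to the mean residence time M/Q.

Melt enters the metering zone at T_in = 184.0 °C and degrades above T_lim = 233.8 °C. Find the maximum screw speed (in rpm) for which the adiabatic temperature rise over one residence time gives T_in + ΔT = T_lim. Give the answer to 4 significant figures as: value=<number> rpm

Throughput in SI: Q_s = 176.5 kg/h ÷ 3600 s/h = 0.0490278 kg/s
t_res = M / Q_s = 6.95 ÷ 0.0490278 = 141.756 s
Convert to metres: D = 0.0773 m, h = 0.00772 m
ΔT_a = T_lim − T_in = 233.8 °C − 184.0 °C = 49.8 K
Invert ΔT = ηγ̇²t_res/(ρcp) for γ̇: γ̇_max² = ΔT_a ρ cp / (η t_res) = 49.8·1358·1815 / (349·141.756) = 2481.06 s⁻²
γ̇_max = sqrt(2481.06) = 49.8103 s⁻¹
N_max = γ̇_max·h / (π·D) = 49.8103 · 0.00772 / (π · 0.0773) = 1.58346 rev/s = 95.0075 rpm

value=95.01 rpm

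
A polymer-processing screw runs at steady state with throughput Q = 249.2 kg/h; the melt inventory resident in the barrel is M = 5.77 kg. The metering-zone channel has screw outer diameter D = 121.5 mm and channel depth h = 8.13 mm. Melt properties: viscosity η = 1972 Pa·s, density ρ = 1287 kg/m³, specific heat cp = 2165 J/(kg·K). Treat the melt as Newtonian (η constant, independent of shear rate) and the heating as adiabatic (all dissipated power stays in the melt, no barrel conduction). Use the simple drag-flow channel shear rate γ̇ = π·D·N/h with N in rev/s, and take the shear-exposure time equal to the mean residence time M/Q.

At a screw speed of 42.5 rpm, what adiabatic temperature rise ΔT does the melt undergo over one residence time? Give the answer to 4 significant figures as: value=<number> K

value=65.25 K

Q_s = Q / 3600 = 249.2 / 3600 = 0.0692222 kg/s
t_res = M / Q_s = 5.77 ÷ 0.0692222 = 83.3547 s
D = 121.5 mm = 0.1215 m;  h = 8.13 mm = 0.00813 m;  N = 42.5 rpm / 60 = 0.708333 rev/s
γ̇ = π·D·N / h = π · 0.1215 · 0.708333 / 0.00813 = 33.2563 s⁻¹
ΔT = η·γ̇²·t_res/(ρ·cp) = [1972 × 33.2563² × 83.3547] / [1287 × 2165] = 65.245 K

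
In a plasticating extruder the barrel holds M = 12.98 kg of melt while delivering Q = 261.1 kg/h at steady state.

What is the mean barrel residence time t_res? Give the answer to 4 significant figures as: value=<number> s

Throughput in SI: Q_s = 261.1 kg/h ÷ 3600 s/h = 0.0725278 kg/s
t_res = M / Q_s = 12.98 / 0.0725278 = 178.966 s

value=179.0 s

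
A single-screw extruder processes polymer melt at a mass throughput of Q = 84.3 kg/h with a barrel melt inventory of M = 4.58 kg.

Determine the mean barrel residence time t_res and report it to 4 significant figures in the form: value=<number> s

Throughput in SI: Q_s = 84.3 kg/h ÷ 3600 s/h = 0.0234167 kg/s
t_res = M / Q_s = 4.58 ÷ 0.0234167 = 195.587 s

value=195.6 s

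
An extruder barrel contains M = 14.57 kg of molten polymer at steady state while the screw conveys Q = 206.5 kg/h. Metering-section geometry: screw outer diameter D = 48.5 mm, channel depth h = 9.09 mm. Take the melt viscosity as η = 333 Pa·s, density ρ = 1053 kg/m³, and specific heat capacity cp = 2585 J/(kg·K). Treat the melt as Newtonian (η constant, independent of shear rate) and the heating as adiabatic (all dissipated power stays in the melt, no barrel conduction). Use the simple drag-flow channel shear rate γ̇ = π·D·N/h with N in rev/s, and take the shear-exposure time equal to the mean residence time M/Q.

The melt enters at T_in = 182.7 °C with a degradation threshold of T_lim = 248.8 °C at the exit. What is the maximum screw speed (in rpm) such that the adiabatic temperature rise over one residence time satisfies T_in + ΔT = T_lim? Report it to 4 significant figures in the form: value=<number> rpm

value=165.1 rpm

Q_s = Q / 3600 = 206.5 / 3600 = 0.0573611 kg/s
t_res = M / Q_s = 14.57 / 0.0573611 = 254.005 s
Convert to metres: D = 0.0485 m, h = 0.00909 m
ΔT_a = T_lim − T_in = 248.8 °C − 182.7 °C = 66.1 K
γ̇_max² = ΔT_a·ρ·cp / (η·t_res) = [66.1 × 1053 × 2585] / [333 × 254.005] = 2127.18 s⁻²
γ̇_max = sqrt(2127.18) = 46.1214 s⁻¹
N_max = γ̇_max·h / (π·D) = 46.1214 · 0.00909 / (π · 0.0485) = 2.75153 rev/s = 165.092 rpm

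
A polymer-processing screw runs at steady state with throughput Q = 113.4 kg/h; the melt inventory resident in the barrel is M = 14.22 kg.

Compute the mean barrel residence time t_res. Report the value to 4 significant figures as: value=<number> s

value=451.4 s

Q_s = Q / 3600 = 113.4 / 3600 = 0.0315 kg/s
Mean residence time: t_res = M/Q_s = 14.22 kg / 0.0315 kg/s = 451.429 s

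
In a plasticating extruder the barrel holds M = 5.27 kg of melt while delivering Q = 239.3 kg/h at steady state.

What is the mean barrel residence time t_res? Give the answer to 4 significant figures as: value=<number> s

Q_s = Q / 3600 = 239.3 / 3600 = 0.0664722 kg/s
t_res = M / Q_s = 5.27 / 0.0664722 = 79.2812 s

value=79.28 s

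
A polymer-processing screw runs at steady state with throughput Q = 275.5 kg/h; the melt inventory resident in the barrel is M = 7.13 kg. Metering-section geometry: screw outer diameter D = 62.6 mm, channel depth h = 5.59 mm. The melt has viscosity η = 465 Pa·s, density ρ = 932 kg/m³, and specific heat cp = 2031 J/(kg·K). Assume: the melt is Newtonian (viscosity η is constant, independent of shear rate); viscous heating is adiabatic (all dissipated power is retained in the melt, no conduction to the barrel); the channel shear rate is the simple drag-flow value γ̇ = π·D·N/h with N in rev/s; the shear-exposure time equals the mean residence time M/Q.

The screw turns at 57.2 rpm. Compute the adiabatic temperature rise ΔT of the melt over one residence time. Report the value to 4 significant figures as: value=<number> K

Q_s = Q / 3600 = 275.5 / 3600 = 0.0765278 kg/s
t_res = M / Q_s = 7.13 / 0.0765278 = 93.1688 s
D = 62.6 mm = 0.0626 m;  h = 5.59 mm = 0.00559 m;  N = 57.2 rpm / 60 = 0.953333 rev/s
γ̇ = π·D·N / h = π · 0.0626 · 0.953333 / 0.00559 = 33.5395 s⁻¹
ΔT = η·γ̇²·t_res / (ρ·cp) = 465 · (33.5395)² · 93.1688 / (932 · 2031) = 25.7461 K

value=25.75 K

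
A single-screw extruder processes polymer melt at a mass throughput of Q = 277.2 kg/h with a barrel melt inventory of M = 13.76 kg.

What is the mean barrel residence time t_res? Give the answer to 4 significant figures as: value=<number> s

value=178.7 s

Convert throughput: Q = 277.2 kg/h = 277.2/3600 = 0.077 kg/s
t_res = M / Q_s = 13.76 / 0.077 = 178.701 s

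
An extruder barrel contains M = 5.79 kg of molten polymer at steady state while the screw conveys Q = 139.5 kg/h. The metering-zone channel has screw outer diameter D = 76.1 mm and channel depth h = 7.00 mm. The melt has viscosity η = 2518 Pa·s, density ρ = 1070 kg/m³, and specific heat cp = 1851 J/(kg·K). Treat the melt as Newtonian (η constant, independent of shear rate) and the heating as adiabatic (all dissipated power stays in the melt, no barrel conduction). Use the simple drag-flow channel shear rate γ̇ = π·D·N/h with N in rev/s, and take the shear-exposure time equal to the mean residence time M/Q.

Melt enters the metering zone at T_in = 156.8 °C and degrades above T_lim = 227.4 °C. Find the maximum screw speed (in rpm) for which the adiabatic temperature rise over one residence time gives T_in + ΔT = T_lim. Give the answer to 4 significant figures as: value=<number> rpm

Q_s = Q / 3600 = 139.5 / 3600 = 0.03875 kg/s
t_res = M / Q_s = 5.79 / 0.03875 = 149.419 s
Geometry in SI: D = 76.1 mm → 0.0761 m, h = 7.00 mm → 0.007 m
ΔT_a = T_lim − T_in = 227.4 − 156.8 = 70.6 K
γ̇_max² = ΔT_a·ρ·cp / (η·t_res) = [70.6 × 1070 × 1851] / [2518 × 149.419] = 371.648 s⁻²
γ̇_max = √371.648 = 19.2782 s⁻¹
Solve γ̇ = πDN/h for N: N_max = γ̇_max·h/(π·D) = 19.2782 × 0.007 / (π × 0.0761) = 0.564455 rev/s = 33.8673 rpm

value=33.87 rpm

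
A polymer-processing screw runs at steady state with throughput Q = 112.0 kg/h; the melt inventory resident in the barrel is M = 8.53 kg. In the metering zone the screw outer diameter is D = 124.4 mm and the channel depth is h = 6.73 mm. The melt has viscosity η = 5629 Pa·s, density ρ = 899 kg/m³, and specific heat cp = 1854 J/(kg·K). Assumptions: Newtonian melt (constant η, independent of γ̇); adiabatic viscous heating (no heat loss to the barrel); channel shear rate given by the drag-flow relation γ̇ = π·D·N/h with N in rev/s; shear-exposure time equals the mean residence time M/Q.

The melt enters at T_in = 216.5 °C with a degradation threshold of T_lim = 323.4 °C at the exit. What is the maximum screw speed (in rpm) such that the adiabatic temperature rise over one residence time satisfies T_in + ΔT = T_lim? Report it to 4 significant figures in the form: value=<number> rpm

Throughput in SI: Q_s = 112.0 kg/h ÷ 3600 s/h = 0.0311111 kg/s
Mean residence time: t_res = M/Q_s = 8.53 kg / 0.0311111 kg/s = 274.179 s
D = 124.4 mm = 0.1244 m;  h = 6.73 mm = 0.00673 m
Allowable rise: ΔT_a = T_lim − T_in = 323.4 − 216.5 = 106.9 K
γ̇_max² = ΔT_a·ρ·cp / (η·t_res) = [106.9 × 899 × 1854] / [5629 × 274.179] = 115.447 s⁻²
γ̇_max = sqrt(115.447) = 10.7446 s⁻¹
N_max = γ̇_max·h / (π·D) = 10.7446 · 0.00673 / (π · 0.1244) = 0.185027 rev/s = 11.1016 rpm

value=11.10 rpm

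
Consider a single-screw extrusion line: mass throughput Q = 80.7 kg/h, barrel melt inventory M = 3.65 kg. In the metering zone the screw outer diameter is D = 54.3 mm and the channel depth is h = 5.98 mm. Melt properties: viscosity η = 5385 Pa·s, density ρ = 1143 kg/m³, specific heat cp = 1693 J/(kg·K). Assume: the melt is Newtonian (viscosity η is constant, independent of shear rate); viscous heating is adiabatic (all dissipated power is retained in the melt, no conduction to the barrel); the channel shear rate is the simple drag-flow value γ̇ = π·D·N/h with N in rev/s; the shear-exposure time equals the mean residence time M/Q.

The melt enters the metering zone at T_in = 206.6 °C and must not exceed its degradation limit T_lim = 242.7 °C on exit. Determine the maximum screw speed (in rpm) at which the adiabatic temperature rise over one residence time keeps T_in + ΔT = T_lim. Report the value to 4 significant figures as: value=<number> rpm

value=18.77 rpm

Throughput in SI: Q_s = 80.7 kg/h ÷ 3600 s/h = 0.0224167 kg/s
t_res = M / Q_s = 3.65 / 0.0224167 = 162.825 s
Convert to metres: D = 0.0543 m, h = 0.00598 m
Allowable rise: ΔT_a = T_lim − T_in = 242.7 − 206.6 = 36.1 K
γ̇_max² = ΔT_a·ρ·cp / (η·t_res) = [36.1 × 1143 × 1693] / [5385 × 162.825] = 79.6715 s⁻²
γ̇_max = √79.6715 = 8.92589 s⁻¹
Solve γ̇ = πDN/h for N: N_max = γ̇_max·h/(π·D) = 8.92589 × 0.00598 / (π × 0.0543) = 0.312898 rev/s = 18.7739 rpm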